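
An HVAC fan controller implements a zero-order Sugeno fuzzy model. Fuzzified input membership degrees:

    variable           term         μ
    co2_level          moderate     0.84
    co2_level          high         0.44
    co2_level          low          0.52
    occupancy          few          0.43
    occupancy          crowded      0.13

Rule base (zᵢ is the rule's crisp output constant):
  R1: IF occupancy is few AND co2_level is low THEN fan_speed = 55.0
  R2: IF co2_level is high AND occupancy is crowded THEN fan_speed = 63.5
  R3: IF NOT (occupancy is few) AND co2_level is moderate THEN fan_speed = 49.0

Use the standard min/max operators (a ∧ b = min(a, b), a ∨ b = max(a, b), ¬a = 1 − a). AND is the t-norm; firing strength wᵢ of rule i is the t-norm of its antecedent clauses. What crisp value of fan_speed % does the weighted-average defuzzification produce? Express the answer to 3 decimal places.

52.951

R1 (z=55.0): few=0.43, low=0.52; AND[min(a, b)] → w = 0.43
R2 (z=63.5): high=0.44, crowded=0.13; AND[min(a, b)] → w = 0.13
R3 (z=49.0): ¬few=1−0.43=0.57, moderate=0.84; AND[min(a, b)] → w = 0.57
Weighted average = (0.43·55.0 + 0.13·63.5 + 0.57·49.0) / (0.43 + 0.13 + 0.57)
  = 59.8350 / 1.1300 = 52.951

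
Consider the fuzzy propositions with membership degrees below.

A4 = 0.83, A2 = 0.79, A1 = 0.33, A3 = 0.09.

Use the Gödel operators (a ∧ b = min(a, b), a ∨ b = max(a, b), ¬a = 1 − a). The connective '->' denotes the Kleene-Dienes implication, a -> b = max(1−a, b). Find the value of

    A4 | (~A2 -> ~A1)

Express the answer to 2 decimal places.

0.83

~A2 = 1 − 0.79 = 0.21
~A1 = 1 − 0.33 = 0.67
~A2 -> ~A1  [Kleene-Dienes: max(1−a, b)] with a=0.21, b=0.67 → 0.79
A4 | (~A2 -> ~A1) = max(a, b) on (0.83, 0.79) = 0.83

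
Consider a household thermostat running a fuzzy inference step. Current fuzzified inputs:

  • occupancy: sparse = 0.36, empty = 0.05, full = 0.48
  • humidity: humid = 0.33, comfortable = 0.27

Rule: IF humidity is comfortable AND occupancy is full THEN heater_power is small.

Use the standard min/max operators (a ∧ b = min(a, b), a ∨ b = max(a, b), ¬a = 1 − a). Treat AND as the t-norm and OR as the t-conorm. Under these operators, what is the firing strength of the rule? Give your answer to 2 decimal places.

firing strength: comfortable=0.27, full=0.48; AND[min(a, b)] → w = 0.27

0.27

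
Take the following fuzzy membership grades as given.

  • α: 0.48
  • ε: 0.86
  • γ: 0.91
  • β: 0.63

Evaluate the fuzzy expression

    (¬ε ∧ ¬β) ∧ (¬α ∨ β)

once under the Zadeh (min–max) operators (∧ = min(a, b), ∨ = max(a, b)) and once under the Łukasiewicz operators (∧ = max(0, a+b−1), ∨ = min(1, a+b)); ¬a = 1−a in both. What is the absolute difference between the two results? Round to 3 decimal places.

0.140

Under Zadeh (min–max):
  ¬ε = 1 − 0.86 = 0.14
  ¬β = 1 − 0.63 = 0.37
  ¬ε ∧ ¬β = min(a, b) on (0.14, 0.37) = 0.14
  ¬α = 1 − 0.48 = 0.52
  ¬α ∨ β = max(a, b) on (0.52, 0.63) = 0.63
  (¬ε ∧ ¬β) ∧ (¬α ∨ β) = min(a, b) on (0.14, 0.63) = 0.14
  → value = 0.1400
Under Łukasiewicz:
  ¬ε = 1 − 0.86 = 0.14
  ¬β = 1 − 0.63 = 0.37
  ¬ε ∧ ¬β = max(0, a+b−1) on (0.14, 0.37) = 0.00
  ¬α = 1 − 0.48 = 0.52
  ¬α ∨ β = min(1, a+b) on (0.52, 0.63) = 1.00
  (¬ε ∧ ¬β) ∧ (¬α ∨ β) = max(0, a+b−1) on (0.00, 1.00) = 0.00
  → value = 0.0000
|0.1400 − 0.0000| = 0.140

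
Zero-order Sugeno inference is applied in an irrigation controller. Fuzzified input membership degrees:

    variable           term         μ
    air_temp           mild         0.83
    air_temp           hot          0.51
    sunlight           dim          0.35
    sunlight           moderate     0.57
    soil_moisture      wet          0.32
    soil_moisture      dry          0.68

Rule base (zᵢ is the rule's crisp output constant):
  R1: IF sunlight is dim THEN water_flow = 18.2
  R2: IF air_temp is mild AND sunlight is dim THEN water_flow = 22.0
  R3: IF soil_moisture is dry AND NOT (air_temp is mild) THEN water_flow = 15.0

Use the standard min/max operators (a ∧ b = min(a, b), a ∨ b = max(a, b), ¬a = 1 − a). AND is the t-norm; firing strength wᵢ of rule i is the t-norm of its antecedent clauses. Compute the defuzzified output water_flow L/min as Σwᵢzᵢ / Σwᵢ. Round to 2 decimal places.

19.10

R1 (z=18.2): dim=0.35 → w = 0.35
R2 (z=22.0): mild=0.83, dim=0.35; AND[min(a, b)] → w = 0.35
R3 (z=15.0): dry=0.68, ¬mild=1−0.83=0.17; AND[min(a, b)] → w = 0.17
Weighted average = (0.35·18.2 + 0.35·22.0 + 0.17·15.0) / (0.35 + 0.35 + 0.17)
  = 16.6200 / 0.8700 = 19.10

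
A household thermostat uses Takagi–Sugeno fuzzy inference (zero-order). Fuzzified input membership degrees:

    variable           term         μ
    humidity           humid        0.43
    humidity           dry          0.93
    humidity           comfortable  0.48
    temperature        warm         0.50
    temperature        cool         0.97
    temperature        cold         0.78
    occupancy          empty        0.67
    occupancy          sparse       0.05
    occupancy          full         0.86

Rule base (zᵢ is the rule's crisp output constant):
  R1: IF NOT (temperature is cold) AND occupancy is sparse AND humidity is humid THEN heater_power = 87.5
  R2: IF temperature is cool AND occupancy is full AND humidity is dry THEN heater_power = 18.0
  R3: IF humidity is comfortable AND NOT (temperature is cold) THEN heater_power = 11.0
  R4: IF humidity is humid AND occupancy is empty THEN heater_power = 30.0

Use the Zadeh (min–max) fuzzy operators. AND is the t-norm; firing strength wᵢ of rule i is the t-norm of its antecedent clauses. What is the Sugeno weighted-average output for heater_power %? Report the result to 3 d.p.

R1 (z=87.5): ¬cold=1−0.78=0.22, sparse=0.05, humid=0.43; AND[min(a, b)] → w = 0.05
R2 (z=18.0): cool=0.97, full=0.86, dry=0.93; AND[min(a, b)] → w = 0.86
R3 (z=11.0): comfortable=0.48, ¬cold=1−0.78=0.22; AND[min(a, b)] → w = 0.22
R4 (z=30.0): humid=0.43, empty=0.67; AND[min(a, b)] → w = 0.43
Weighted average = (0.05·87.5 + 0.86·18.0 + 0.22·11.0 + 0.43·30.0) / (0.05 + 0.86 + 0.22 + 0.43)
  = 35.1750 / 1.5600 = 22.548

22.548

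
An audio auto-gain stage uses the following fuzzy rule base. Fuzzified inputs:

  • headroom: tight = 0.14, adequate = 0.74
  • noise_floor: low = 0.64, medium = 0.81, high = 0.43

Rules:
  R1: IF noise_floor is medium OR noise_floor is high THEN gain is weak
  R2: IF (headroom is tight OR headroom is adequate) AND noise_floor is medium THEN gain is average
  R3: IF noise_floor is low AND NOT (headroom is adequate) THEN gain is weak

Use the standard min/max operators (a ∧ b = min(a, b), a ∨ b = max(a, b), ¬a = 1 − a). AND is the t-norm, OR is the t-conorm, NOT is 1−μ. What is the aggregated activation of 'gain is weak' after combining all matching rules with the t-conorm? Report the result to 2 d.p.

0.81

R1: medium=0.81, high=0.43; OR[max(a, b)] → w = 0.81
R2: (tight=0.14 OR adequate=0.74) = 0.74; AND[min(a, b)] with medium=0.81 → w = 0.74
R3: low=0.64, ¬adequate=1−0.74=0.26; AND[min(a, b)] → w = 0.26
Rules with consequent 'weak': {R1, R3} → strengths 0.81, 0.26
Aggregate via t-conorm [max(a, b)]: 0.81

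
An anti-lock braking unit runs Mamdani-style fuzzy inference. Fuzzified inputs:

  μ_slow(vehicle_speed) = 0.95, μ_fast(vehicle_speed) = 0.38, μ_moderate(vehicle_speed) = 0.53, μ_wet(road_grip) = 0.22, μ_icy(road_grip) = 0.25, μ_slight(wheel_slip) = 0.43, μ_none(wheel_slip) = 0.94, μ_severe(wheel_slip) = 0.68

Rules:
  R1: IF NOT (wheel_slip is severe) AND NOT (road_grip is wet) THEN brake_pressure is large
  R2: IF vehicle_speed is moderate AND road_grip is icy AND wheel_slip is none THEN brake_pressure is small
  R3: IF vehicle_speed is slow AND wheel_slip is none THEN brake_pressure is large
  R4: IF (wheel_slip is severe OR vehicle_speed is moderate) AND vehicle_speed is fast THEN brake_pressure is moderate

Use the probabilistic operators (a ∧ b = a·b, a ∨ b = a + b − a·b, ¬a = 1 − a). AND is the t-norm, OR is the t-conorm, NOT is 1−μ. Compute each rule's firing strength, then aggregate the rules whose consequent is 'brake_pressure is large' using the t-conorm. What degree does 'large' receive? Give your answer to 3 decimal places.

0.920

R1: ¬severe=1−0.68=0.32, ¬wet=1−0.22=0.78; AND[a·b] → w = 0.2496
R2: moderate=0.53, icy=0.25, none=0.94; AND[a·b] → w = 0.1245
R3: slow=0.95, none=0.94; AND[a·b] → w = 0.8930
R4: (severe=0.68 OR moderate=0.53) = 0.8496; AND[a·b] with fast=0.38 → w = 0.3228
Rules with consequent 'large': {R1, R3} → strengths 0.2496, 0.8930
Aggregate via t-conorm [a + b − a·b]: 0.9197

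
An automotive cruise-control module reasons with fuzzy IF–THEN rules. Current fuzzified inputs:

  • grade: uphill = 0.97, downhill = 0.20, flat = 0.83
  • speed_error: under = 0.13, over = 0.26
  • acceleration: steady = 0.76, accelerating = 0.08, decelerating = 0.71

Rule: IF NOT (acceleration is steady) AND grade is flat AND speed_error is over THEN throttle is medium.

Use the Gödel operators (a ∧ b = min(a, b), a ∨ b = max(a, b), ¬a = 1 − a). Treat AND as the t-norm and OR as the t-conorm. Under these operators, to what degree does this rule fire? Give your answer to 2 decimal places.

firing strength: ¬steady=1−0.76=0.24, flat=0.83, over=0.26; AND[min(a, b)] → w = 0.24

0.24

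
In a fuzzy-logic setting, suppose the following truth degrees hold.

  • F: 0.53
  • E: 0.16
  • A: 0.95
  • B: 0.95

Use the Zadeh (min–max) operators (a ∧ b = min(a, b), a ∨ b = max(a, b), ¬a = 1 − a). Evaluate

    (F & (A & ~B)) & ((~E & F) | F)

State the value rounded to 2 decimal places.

0.05

~B = 1 − 0.95 = 0.05
A & ~B = min(a, b) on (0.95, 0.05) = 0.05
F & (A & ~B) = min(a, b) on (0.53, 0.05) = 0.05
~E = 1 − 0.16 = 0.84
~E & F = min(a, b) on (0.84, 0.53) = 0.53
(~E & F) | F = max(a, b) on (0.53, 0.53) = 0.53
(F & (A & ~B)) & ((~E & F) | F) = min(a, b) on (0.05, 0.53) = 0.05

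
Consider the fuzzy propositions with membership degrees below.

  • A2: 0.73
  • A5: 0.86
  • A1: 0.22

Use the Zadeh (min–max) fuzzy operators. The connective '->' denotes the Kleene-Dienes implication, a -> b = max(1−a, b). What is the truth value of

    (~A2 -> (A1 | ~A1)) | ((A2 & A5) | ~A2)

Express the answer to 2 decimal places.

~A2 = 1 − 0.73 = 0.27
~A1 = 1 − 0.22 = 0.78
A1 | ~A1 = max(a, b) on (0.22, 0.78) = 0.78
~A2 -> (A1 | ~A1)  [Kleene-Dienes: max(1−a, b)] with a=0.27, b=0.78 → 0.78
A2 & A5 = min(a, b) on (0.73, 0.86) = 0.73
~A2 = 1 − 0.73 = 0.27
(A2 & A5) | ~A2 = max(a, b) on (0.73, 0.27) = 0.73
(~A2 -> (A1 | ~A1)) | ((A2 & A5) | ~A2) = max(a, b) on (0.78, 0.73) = 0.78

0.78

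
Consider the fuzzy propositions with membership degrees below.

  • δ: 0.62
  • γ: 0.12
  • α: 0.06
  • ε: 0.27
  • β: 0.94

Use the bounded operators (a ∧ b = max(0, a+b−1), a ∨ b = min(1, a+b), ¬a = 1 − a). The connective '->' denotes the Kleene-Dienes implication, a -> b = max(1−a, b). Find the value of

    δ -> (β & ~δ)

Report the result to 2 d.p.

0.38

~δ = 1 − 0.62 = 0.38
β & ~δ = max(0, a+b−1) on (0.94, 0.38) = 0.32
δ -> (β & ~δ)  [Kleene-Dienes: max(1−a, b)] with a=0.62, b=0.32 → 0.38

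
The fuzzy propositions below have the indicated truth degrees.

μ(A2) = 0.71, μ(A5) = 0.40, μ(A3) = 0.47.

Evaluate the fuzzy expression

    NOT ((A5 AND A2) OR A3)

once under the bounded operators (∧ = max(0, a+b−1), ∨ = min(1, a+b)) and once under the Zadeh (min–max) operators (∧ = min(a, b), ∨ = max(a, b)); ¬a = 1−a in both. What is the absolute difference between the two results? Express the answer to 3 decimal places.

Under bounded:
  A5 AND A2 = max(0, a+b−1) on (0.40, 0.71) = 0.11
  (A5 AND A2) OR A3 = min(1, a+b) on (0.11, 0.47) = 0.58
  NOT ((A5 AND A2) OR A3) = 1 − 0.58 = 0.42
  → value = 0.4200
Under Zadeh (min–max):
  A5 AND A2 = min(a, b) on (0.40, 0.71) = 0.40
  (A5 AND A2) OR A3 = max(a, b) on (0.40, 0.47) = 0.47
  NOT ((A5 AND A2) OR A3) = 1 − 0.47 = 0.53
  → value = 0.5300
|0.4200 − 0.5300| = 0.110

0.110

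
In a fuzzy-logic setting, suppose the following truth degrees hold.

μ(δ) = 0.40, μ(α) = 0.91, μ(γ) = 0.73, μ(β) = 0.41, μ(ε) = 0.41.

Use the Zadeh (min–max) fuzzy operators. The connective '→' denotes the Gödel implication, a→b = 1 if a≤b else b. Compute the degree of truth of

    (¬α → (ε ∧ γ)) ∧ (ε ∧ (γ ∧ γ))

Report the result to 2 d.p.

¬α = 1 − 0.91 = 0.09
ε ∧ γ = min(a, b) on (0.41, 0.73) = 0.41
¬α → (ε ∧ γ)  [Gödel: 1 if a≤b else b] with a=0.09, b=0.41 → 1.00
γ ∧ γ = min(a, b) on (0.73, 0.73) = 0.73
ε ∧ (γ ∧ γ) = min(a, b) on (0.41, 0.73) = 0.41
(¬α → (ε ∧ γ)) ∧ (ε ∧ (γ ∧ γ)) = min(a, b) on (1.00, 0.41) = 0.41

0.41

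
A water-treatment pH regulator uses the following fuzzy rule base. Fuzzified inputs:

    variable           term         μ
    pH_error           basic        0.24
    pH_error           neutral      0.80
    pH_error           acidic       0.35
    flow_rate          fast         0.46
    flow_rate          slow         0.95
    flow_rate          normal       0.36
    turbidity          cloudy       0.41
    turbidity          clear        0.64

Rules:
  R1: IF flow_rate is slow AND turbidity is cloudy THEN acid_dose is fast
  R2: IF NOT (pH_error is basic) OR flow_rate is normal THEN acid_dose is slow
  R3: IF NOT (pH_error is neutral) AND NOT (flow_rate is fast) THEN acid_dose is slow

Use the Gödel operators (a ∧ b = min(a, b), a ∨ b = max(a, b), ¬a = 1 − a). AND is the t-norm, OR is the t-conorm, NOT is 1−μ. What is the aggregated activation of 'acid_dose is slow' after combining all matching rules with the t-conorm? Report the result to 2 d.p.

R1: slow=0.95, cloudy=0.41; AND[min(a, b)] → w = 0.41
R2: ¬basic=1−0.24=0.76, normal=0.36; OR[max(a, b)] → w = 0.76
R3: ¬neutral=1−0.80=0.20, ¬fast=1−0.46=0.54; AND[min(a, b)] → w = 0.20
Rules with consequent 'slow': {R2, R3} → strengths 0.76, 0.20
Aggregate via t-conorm [max(a, b)]: 0.76

0.76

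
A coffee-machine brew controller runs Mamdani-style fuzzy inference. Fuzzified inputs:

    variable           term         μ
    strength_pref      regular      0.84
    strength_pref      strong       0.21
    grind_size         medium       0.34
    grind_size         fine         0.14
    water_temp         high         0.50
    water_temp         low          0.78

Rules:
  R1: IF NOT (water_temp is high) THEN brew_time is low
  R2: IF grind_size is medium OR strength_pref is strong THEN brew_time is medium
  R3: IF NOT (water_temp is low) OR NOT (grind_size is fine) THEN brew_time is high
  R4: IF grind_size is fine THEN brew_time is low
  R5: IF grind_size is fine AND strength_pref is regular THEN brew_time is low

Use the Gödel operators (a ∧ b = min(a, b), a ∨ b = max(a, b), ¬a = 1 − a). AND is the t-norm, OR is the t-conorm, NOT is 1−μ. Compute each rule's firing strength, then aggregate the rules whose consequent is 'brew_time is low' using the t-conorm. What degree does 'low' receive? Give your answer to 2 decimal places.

0.50

R1: ¬high=1−0.50=0.50 → w = 0.50
R2: medium=0.34, strong=0.21; OR[max(a, b)] → w = 0.34
R3: ¬low=1−0.78=0.22, ¬fine=1−0.14=0.86; OR[max(a, b)] → w = 0.86
R4: fine=0.14 → w = 0.14
R5: fine=0.14, regular=0.84; AND[min(a, b)] → w = 0.14
Rules with consequent 'low': {R1, R4, R5} → strengths 0.50, 0.14, 0.14
Aggregate via t-conorm [max(a, b)]: 0.50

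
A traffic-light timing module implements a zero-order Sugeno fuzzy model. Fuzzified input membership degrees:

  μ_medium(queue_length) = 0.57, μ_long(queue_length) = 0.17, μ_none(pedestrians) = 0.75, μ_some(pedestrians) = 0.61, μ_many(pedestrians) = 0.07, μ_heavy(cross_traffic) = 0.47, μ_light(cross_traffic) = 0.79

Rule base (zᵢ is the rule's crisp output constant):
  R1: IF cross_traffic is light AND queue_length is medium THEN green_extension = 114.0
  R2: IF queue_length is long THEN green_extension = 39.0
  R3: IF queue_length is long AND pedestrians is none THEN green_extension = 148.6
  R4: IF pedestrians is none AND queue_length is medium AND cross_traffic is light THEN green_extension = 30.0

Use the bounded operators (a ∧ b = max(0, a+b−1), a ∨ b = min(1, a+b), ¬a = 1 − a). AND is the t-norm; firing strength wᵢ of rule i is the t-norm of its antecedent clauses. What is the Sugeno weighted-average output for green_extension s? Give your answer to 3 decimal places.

R1 (z=114.0): light=0.79, medium=0.57; AND[max(0, a+b−1)] → w = 0.36
R2 (z=39.0): long=0.17 → w = 0.17
R3 (z=148.6): long=0.17, none=0.75; AND[max(0, a+b−1)] → w = 0.00
R4 (z=30.0): none=0.75, medium=0.57, light=0.79; AND[max(0, a+b−1)] → w = 0.11
Weighted average = (0.36·114.0 + 0.17·39.0 + 0.00·148.6 + 0.11·30.0) / (0.36 + 0.17 + 0.00 + 0.11)
  = 50.9700 / 0.6400 = 79.641

79.641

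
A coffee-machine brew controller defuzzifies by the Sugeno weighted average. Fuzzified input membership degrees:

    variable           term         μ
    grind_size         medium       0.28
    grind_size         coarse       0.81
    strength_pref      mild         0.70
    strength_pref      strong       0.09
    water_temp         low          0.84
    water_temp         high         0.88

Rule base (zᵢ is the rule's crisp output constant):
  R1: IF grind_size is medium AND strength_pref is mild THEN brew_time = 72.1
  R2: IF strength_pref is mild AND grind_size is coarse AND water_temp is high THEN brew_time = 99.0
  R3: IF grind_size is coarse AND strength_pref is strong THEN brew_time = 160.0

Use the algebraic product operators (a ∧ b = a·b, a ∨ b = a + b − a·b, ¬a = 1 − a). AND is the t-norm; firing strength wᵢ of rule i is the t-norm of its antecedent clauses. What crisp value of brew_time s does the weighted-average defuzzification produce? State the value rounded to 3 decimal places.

R1 (z=72.1): medium=0.28, mild=0.70; AND[a·b] → w = 0.1960
R2 (z=99.0): mild=0.70, coarse=0.81, high=0.88; AND[a·b] → w = 0.4990
R3 (z=160.0): coarse=0.81, strong=0.09; AND[a·b] → w = 0.0729
Weighted average = (0.1960·72.1 + 0.4990·99.0 + 0.0729·160.0) / (0.1960 + 0.4990 + 0.0729)
  = 75.1926 / 0.7679 = 97.925

97.925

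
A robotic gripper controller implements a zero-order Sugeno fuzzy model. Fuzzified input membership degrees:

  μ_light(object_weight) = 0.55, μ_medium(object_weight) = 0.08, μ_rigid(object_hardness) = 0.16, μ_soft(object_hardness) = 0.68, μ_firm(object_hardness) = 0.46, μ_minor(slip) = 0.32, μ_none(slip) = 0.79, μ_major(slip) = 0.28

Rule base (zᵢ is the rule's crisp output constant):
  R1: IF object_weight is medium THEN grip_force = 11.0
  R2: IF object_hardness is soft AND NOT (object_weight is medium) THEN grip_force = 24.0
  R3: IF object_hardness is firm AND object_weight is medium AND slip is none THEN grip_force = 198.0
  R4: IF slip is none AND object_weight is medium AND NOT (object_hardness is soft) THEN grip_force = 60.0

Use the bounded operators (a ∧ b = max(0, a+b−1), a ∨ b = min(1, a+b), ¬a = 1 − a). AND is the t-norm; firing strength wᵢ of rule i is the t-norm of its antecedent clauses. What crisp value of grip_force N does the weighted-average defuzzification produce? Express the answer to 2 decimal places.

R1 (z=11.0): medium=0.08 → w = 0.08
R2 (z=24.0): soft=0.68, ¬medium=1−0.08=0.92; AND[max(0, a+b−1)] → w = 0.60
R3 (z=198.0): firm=0.46, medium=0.08, none=0.79; AND[max(0, a+b−1)] → w = 0.00
R4 (z=60.0): none=0.79, medium=0.08, ¬soft=1−0.68=0.32; AND[max(0, a+b−1)] → w = 0.00
Weighted average = (0.08·11.0 + 0.60·24.0 + 0.00·198.0 + 0.00·60.0) / (0.08 + 0.60 + 0.00 + 0.00)
  = 15.2800 / 0.6800 = 22.47

22.47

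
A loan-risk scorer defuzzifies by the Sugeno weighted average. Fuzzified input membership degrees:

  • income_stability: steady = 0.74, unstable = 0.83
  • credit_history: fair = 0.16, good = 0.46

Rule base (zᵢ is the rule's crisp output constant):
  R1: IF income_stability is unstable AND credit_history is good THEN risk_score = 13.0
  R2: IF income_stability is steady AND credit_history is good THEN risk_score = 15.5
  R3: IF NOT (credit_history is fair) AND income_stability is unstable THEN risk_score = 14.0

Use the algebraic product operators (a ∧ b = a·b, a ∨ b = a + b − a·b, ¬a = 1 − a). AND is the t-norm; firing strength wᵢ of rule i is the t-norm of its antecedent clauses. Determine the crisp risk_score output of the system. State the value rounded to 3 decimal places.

R1 (z=13.0): unstable=0.83, good=0.46; AND[a·b] → w = 0.3818
R2 (z=15.5): steady=0.74, good=0.46; AND[a·b] → w = 0.3404
R3 (z=14.0): ¬fair=1−0.16=0.84, unstable=0.83; AND[a·b] → w = 0.6972
Weighted average = (0.3818·13.0 + 0.3404·15.5 + 0.6972·14.0) / (0.3818 + 0.3404 + 0.6972)
  = 20.0004 / 1.4194 = 14.091

14.091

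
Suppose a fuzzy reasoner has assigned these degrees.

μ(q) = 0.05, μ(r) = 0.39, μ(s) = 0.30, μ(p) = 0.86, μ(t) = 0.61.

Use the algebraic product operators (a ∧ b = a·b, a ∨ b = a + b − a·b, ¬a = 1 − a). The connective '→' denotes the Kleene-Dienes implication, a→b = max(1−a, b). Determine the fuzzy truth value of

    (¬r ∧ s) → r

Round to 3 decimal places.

¬r = 1 − 0.3900 = 0.6100
¬r ∧ s = a·b on (0.6100, 0.3000) = 0.1830
(¬r ∧ s) → r  [Kleene-Dienes: max(1−a, b)] with a=0.1830, b=0.3900 → 0.8170

0.817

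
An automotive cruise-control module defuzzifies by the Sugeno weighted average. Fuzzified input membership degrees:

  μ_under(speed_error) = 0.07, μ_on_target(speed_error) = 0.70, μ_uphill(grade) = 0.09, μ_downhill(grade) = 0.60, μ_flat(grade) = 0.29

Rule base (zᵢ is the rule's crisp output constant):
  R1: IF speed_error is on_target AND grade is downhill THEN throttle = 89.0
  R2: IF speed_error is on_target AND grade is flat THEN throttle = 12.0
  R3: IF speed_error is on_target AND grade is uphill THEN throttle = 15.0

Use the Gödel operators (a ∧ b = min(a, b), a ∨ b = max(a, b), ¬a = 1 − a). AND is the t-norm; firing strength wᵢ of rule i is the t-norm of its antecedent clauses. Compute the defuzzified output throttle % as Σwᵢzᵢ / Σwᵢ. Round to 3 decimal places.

R1 (z=89.0): on_target=0.70, downhill=0.60; AND[min(a, b)] → w = 0.60
R2 (z=12.0): on_target=0.70, flat=0.29; AND[min(a, b)] → w = 0.29
R3 (z=15.0): on_target=0.70, uphill=0.09; AND[min(a, b)] → w = 0.09
Weighted average = (0.60·89.0 + 0.29·12.0 + 0.09·15.0) / (0.60 + 0.29 + 0.09)
  = 58.2300 / 0.9800 = 59.418

59.418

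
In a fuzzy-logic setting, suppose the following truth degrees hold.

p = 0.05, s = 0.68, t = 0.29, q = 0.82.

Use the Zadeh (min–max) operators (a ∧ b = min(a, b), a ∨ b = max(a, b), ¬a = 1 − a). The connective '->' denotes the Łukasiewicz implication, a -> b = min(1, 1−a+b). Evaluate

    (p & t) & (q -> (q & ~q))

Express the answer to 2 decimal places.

p & t = min(a, b) on (0.05, 0.29) = 0.05
~q = 1 − 0.82 = 0.18
q & ~q = min(a, b) on (0.82, 0.18) = 0.18
q -> (q & ~q)  [Łukasiewicz: min(1, 1−a+b)] with a=0.82, b=0.18 → 0.36
(p & t) & (q -> (q & ~q)) = min(a, b) on (0.05, 0.36) = 0.05

0.05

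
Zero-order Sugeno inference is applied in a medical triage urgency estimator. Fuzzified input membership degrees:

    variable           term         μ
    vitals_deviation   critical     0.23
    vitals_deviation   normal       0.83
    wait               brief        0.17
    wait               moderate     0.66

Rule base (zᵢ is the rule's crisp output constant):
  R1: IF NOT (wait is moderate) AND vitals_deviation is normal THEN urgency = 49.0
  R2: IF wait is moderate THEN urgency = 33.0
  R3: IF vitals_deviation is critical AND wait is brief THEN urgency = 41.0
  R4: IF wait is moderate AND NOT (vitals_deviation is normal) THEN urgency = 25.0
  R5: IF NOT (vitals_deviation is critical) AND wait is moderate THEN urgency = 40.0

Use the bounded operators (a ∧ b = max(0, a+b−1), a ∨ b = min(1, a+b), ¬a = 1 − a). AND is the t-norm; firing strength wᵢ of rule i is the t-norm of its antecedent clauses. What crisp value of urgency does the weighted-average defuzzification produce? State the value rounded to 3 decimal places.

R1 (z=49.0): ¬moderate=1−0.66=0.34, normal=0.83; AND[max(0, a+b−1)] → w = 0.17
R2 (z=33.0): moderate=0.66 → w = 0.66
R3 (z=41.0): critical=0.23, brief=0.17; AND[max(0, a+b−1)] → w = 0.00
R4 (z=25.0): moderate=0.66, ¬normal=1−0.83=0.17; AND[max(0, a+b−1)] → w = 0.00
R5 (z=40.0): ¬critical=1−0.23=0.77, moderate=0.66; AND[max(0, a+b−1)] → w = 0.43
Weighted average = (0.17·49.0 + 0.66·33.0 + 0.00·41.0 + 0.00·25.0 + 0.43·40.0) / (0.17 + 0.66 + 0.00 + 0.00 + 0.43)
  = 47.3100 / 1.2600 = 37.548

37.548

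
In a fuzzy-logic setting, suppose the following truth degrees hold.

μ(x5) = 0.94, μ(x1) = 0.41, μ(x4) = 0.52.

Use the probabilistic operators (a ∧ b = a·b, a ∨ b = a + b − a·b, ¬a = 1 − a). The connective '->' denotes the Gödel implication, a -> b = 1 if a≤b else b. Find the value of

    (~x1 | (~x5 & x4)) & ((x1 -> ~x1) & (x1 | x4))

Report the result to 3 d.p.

~x1 = 1 − 0.4100 = 0.5900
~x5 = 1 − 0.9400 = 0.0600
~x5 & x4 = a·b on (0.0600, 0.5200) = 0.0312
~x1 | (~x5 & x4) = a + b − a·b on (0.5900, 0.0312) = 0.6028
~x1 = 1 − 0.4100 = 0.5900
x1 -> ~x1  [Gödel: 1 if a≤b else b] with a=0.4100, b=0.5900 → 1.0000
x1 | x4 = a + b − a·b on (0.4100, 0.5200) = 0.7168
(x1 -> ~x1) & (x1 | x4) = a·b on (1.0000, 0.7168) = 0.7168
(~x1 | (~x5 & x4)) & ((x1 -> ~x1) & (x1 | x4)) = a·b on (0.6028, 0.7168) = 0.4321

0.432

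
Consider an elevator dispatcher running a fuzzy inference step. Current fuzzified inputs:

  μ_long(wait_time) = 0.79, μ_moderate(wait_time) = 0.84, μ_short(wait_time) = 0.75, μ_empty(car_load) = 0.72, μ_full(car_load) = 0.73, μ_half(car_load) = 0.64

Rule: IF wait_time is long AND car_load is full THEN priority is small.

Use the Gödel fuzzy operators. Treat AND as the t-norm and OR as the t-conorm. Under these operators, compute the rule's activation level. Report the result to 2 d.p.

0.73

firing strength: long=0.79, full=0.73; AND[min(a, b)] → w = 0.73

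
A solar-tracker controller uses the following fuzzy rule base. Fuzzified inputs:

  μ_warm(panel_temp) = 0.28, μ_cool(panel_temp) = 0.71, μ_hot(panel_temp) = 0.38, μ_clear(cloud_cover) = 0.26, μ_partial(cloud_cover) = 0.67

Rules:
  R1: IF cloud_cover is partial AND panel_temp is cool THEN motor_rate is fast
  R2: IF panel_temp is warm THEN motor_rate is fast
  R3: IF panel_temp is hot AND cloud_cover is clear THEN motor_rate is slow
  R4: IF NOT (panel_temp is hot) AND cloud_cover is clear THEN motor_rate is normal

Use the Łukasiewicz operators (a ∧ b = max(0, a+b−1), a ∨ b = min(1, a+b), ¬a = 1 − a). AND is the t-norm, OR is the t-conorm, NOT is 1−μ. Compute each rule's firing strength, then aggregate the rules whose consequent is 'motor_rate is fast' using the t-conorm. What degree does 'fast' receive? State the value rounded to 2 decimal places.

R1: partial=0.67, cool=0.71; AND[max(0, a+b−1)] → w = 0.38
R2: warm=0.28 → w = 0.28
R3: hot=0.38, clear=0.26; AND[max(0, a+b−1)] → w = 0.00
R4: ¬hot=1−0.38=0.62, clear=0.26; AND[max(0, a+b−1)] → w = 0.00
Rules with consequent 'fast': {R1, R2} → strengths 0.38, 0.28
Aggregate via t-conorm [min(1, a+b)]: 0.66

0.66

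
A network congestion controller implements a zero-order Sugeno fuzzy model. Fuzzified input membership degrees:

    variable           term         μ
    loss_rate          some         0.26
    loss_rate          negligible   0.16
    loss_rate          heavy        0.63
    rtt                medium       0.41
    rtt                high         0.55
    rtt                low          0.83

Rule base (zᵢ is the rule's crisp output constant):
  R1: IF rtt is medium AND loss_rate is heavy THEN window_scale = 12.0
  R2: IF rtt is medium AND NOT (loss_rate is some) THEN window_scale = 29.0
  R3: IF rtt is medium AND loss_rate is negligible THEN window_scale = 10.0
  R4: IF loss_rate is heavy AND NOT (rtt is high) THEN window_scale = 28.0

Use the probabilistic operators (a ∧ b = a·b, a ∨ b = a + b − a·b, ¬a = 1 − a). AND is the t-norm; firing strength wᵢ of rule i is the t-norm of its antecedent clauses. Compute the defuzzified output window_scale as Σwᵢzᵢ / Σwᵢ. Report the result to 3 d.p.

22.499

R1 (z=12.0): medium=0.41, heavy=0.63; AND[a·b] → w = 0.2583
R2 (z=29.0): medium=0.41, ¬some=1−0.26=0.74; AND[a·b] → w = 0.3034
R3 (z=10.0): medium=0.41, negligible=0.16; AND[a·b] → w = 0.0656
R4 (z=28.0): heavy=0.63, ¬high=1−0.55=0.45; AND[a·b] → w = 0.2835
Weighted average = (0.2583·12.0 + 0.3034·29.0 + 0.0656·10.0 + 0.2835·28.0) / (0.2583 + 0.3034 + 0.0656 + 0.2835)
  = 20.4922 / 0.9108 = 22.499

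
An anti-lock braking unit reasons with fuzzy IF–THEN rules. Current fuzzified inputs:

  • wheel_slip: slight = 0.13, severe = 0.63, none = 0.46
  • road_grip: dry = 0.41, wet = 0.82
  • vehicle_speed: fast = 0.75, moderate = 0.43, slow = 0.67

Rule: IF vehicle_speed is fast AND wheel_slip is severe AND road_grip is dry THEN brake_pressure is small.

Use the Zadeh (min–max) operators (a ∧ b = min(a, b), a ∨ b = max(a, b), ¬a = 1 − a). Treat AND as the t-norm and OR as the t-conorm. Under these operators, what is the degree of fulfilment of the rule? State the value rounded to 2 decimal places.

0.41

firing strength: fast=0.75, severe=0.63, dry=0.41; AND[min(a, b)] → w = 0.41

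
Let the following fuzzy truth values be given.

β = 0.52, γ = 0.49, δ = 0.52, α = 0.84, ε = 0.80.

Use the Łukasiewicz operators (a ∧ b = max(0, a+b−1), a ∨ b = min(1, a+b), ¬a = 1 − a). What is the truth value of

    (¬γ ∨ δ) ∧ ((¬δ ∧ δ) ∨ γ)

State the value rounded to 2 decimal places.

0.49

¬γ = 1 − 0.49 = 0.51
¬γ ∨ δ = min(1, a+b) on (0.51, 0.52) = 1.00
¬δ = 1 − 0.52 = 0.48
¬δ ∧ δ = max(0, a+b−1) on (0.48, 0.52) = 0.00
(¬δ ∧ δ) ∨ γ = min(1, a+b) on (0.00, 0.49) = 0.49
(¬γ ∨ δ) ∧ ((¬δ ∧ δ) ∨ γ) = max(0, a+b−1) on (1.00, 0.49) = 0.49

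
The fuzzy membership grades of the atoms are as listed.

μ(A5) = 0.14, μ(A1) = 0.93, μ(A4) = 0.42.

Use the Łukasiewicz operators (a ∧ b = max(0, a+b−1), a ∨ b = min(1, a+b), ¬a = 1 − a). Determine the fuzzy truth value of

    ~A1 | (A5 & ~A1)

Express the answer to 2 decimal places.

~A1 = 1 − 0.93 = 0.07
~A1 = 1 − 0.93 = 0.07
A5 & ~A1 = max(0, a+b−1) on (0.14, 0.07) = 0.00
~A1 | (A5 & ~A1) = min(1, a+b) on (0.07, 0.00) = 0.07

0.07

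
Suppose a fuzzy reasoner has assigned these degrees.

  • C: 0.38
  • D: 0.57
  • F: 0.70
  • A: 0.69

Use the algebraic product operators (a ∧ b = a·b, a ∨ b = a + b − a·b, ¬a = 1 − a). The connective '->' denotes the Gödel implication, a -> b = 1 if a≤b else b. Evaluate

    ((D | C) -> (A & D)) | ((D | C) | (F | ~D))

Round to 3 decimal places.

D | C = a + b − a·b on (0.5700, 0.3800) = 0.7334
A & D = a·b on (0.6900, 0.5700) = 0.3933
(D | C) -> (A & D)  [Gödel: 1 if a≤b else b] with a=0.7334, b=0.3933 → 0.3933
D | C = a + b − a·b on (0.5700, 0.3800) = 0.7334
~D = 1 − 0.5700 = 0.4300
F | ~D = a + b − a·b on (0.7000, 0.4300) = 0.8290
(D | C) | (F | ~D) = a + b − a·b on (0.7334, 0.8290) = 0.9544
((D | C) -> (A & D)) | ((D | C) | (F | ~D)) = a + b − a·b on (0.3933, 0.9544) = 0.9723

0.972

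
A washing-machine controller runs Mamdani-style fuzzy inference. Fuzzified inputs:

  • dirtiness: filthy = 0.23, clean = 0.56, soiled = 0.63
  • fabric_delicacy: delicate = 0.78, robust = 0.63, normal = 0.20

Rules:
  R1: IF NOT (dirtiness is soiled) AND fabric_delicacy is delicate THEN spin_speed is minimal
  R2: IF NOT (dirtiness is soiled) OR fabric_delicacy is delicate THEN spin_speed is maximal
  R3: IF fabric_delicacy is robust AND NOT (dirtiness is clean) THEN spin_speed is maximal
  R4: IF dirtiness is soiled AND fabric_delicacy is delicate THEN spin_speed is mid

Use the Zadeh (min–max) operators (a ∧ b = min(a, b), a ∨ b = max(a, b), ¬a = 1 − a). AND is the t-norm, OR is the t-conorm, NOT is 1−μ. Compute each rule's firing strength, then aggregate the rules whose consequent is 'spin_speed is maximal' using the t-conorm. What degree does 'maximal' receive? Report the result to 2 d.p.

0.78

R1: ¬soiled=1−0.63=0.37, delicate=0.78; AND[min(a, b)] → w = 0.37
R2: ¬soiled=1−0.63=0.37, delicate=0.78; OR[max(a, b)] → w = 0.78
R3: robust=0.63, ¬clean=1−0.56=0.44; AND[min(a, b)] → w = 0.44
R4: soiled=0.63, delicate=0.78; AND[min(a, b)] → w = 0.63
Rules with consequent 'maximal': {R2, R3} → strengths 0.78, 0.44
Aggregate via t-conorm [max(a, b)]: 0.78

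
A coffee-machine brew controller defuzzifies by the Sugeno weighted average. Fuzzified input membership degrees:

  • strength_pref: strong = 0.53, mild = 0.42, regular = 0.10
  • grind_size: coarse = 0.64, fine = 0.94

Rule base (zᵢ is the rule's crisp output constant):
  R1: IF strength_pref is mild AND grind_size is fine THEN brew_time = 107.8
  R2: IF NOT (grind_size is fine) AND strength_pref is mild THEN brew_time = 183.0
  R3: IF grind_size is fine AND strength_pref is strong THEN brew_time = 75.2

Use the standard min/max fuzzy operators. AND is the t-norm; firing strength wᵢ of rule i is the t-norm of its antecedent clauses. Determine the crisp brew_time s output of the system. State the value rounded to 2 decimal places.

R1 (z=107.8): mild=0.42, fine=0.94; AND[min(a, b)] → w = 0.42
R2 (z=183.0): ¬fine=1−0.94=0.06, mild=0.42; AND[min(a, b)] → w = 0.06
R3 (z=75.2): fine=0.94, strong=0.53; AND[min(a, b)] → w = 0.53
Weighted average = (0.42·107.8 + 0.06·183.0 + 0.53·75.2) / (0.42 + 0.06 + 0.53)
  = 96.1120 / 1.0100 = 95.16

95.16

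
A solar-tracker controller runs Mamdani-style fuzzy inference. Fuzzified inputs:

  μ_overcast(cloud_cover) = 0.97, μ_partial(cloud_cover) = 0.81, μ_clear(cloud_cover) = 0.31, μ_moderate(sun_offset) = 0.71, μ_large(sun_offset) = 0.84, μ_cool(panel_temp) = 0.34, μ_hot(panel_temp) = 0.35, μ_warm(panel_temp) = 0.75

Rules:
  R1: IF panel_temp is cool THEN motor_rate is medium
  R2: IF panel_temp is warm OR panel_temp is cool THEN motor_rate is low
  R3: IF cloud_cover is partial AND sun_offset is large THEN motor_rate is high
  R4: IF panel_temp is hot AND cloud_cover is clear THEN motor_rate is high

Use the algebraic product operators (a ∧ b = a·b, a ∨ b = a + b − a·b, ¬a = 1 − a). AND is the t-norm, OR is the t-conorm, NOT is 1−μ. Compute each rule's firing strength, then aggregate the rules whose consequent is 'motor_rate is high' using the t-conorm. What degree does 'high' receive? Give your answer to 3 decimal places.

0.715

R1: cool=0.34 → w = 0.3400
R2: warm=0.75, cool=0.34; OR[a + b − a·b] → w = 0.8350
R3: partial=0.81, large=0.84; AND[a·b] → w = 0.6804
R4: hot=0.35, clear=0.31; AND[a·b] → w = 0.1085
Rules with consequent 'high': {R3, R4} → strengths 0.6804, 0.1085
Aggregate via t-conorm [a + b − a·b]: 0.7151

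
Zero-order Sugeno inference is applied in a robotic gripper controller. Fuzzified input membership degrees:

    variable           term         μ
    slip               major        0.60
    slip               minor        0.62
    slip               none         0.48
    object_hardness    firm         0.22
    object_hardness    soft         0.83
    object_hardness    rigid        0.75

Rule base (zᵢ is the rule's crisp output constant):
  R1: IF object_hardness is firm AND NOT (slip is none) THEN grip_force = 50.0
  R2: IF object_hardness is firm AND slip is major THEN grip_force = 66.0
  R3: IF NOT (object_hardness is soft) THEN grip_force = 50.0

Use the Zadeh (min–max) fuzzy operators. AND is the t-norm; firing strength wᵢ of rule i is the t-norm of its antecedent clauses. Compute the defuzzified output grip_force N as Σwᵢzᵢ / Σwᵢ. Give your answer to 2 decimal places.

55.77

R1 (z=50.0): firm=0.22, ¬none=1−0.48=0.52; AND[min(a, b)] → w = 0.22
R2 (z=66.0): firm=0.22, major=0.60; AND[min(a, b)] → w = 0.22
R3 (z=50.0): ¬soft=1−0.83=0.17 → w = 0.17
Weighted average = (0.22·50.0 + 0.22·66.0 + 0.17·50.0) / (0.22 + 0.22 + 0.17)
  = 34.0200 / 0.6100 = 55.77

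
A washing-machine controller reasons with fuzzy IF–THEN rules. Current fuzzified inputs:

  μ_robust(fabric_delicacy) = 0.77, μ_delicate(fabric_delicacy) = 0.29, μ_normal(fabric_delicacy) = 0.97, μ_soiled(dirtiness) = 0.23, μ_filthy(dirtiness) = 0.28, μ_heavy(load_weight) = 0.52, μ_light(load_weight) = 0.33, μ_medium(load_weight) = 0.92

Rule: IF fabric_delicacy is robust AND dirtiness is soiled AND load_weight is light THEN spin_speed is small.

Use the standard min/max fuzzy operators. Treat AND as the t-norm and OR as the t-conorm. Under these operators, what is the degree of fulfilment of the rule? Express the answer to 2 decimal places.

0.23

firing strength: robust=0.77, soiled=0.23, light=0.33; AND[min(a, b)] → w = 0.23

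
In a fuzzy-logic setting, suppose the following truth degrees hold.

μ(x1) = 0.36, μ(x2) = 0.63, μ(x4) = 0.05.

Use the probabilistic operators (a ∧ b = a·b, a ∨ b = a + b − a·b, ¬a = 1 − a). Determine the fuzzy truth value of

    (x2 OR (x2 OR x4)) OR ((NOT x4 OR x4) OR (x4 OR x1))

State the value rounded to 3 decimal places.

x2 OR x4 = a + b − a·b on (0.6300, 0.0500) = 0.6485
x2 OR (x2 OR x4) = a + b − a·b on (0.6300, 0.6485) = 0.8699
NOT x4 = 1 − 0.0500 = 0.9500
NOT x4 OR x4 = a + b − a·b on (0.9500, 0.0500) = 0.9525
x4 OR x1 = a + b − a·b on (0.0500, 0.3600) = 0.3920
(NOT x4 OR x4) OR (x4 OR x1) = a + b − a·b on (0.9525, 0.3920) = 0.9711
(x2 OR (x2 OR x4)) OR ((NOT x4 OR x4) OR (x4 OR x1)) = a + b − a·b on (0.8699, 0.9711) = 0.9962

0.996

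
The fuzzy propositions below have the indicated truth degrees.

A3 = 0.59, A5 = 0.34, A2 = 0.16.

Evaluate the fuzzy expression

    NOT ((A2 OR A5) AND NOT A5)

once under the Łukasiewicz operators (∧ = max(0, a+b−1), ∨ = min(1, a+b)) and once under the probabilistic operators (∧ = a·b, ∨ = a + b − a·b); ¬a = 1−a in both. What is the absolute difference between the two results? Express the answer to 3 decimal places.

0.134

Under Łukasiewicz:
  A2 OR A5 = min(1, a+b) on (0.16, 0.34) = 0.50
  NOT A5 = 1 − 0.34 = 0.66
  (A2 OR A5) AND NOT A5 = max(0, a+b−1) on (0.50, 0.66) = 0.16
  NOT ((A2 OR A5) AND NOT A5) = 1 − 0.16 = 0.84
  → value = 0.8400
Under probabilistic:
  A2 OR A5 = a + b − a·b on (0.1600, 0.3400) = 0.4456
  NOT A5 = 1 − 0.3400 = 0.6600
  (A2 OR A5) AND NOT A5 = a·b on (0.4456, 0.6600) = 0.2941
  NOT ((A2 OR A5) AND NOT A5) = 1 − 0.2941 = 0.7059
  → value = 0.7059
|0.8400 − 0.7059| = 0.134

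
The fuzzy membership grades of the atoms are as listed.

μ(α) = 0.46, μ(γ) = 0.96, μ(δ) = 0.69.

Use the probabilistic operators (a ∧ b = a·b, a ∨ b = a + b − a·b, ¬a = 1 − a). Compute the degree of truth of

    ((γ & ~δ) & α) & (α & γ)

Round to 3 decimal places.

0.060

~δ = 1 − 0.6900 = 0.3100
γ & ~δ = a·b on (0.9600, 0.3100) = 0.2976
(γ & ~δ) & α = a·b on (0.2976, 0.4600) = 0.1369
α & γ = a·b on (0.4600, 0.9600) = 0.4416
((γ & ~δ) & α) & (α & γ) = a·b on (0.1369, 0.4416) = 0.0605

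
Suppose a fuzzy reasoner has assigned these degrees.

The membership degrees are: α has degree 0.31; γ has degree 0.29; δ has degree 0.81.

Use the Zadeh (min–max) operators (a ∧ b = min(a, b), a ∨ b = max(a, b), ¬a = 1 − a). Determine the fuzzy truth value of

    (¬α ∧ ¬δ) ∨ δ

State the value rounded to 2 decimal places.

¬α = 1 − 0.31 = 0.69
¬δ = 1 − 0.81 = 0.19
¬α ∧ ¬δ = min(a, b) on (0.69, 0.19) = 0.19
(¬α ∧ ¬δ) ∨ δ = max(a, b) on (0.19, 0.81) = 0.81

0.81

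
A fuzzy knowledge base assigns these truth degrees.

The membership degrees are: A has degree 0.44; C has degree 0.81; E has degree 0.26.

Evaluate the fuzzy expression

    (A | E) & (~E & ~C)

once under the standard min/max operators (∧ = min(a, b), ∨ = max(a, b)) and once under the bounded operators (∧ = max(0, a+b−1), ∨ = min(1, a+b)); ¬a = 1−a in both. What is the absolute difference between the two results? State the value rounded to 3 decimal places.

Under standard min/max:
  A | E = max(a, b) on (0.44, 0.26) = 0.44
  ~E = 1 − 0.26 = 0.74
  ~C = 1 − 0.81 = 0.19
  ~E & ~C = min(a, b) on (0.74, 0.19) = 0.19
  (A | E) & (~E & ~C) = min(a, b) on (0.44, 0.19) = 0.19
  → value = 0.1900
Under bounded:
  A | E = min(1, a+b) on (0.44, 0.26) = 0.70
  ~E = 1 − 0.26 = 0.74
  ~C = 1 − 0.81 = 0.19
  ~E & ~C = max(0, a+b−1) on (0.74, 0.19) = 0.00
  (A | E) & (~E & ~C) = max(0, a+b−1) on (0.70, 0.00) = 0.00
  → value = 0.0000
|0.1900 − 0.0000| = 0.190

0.190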